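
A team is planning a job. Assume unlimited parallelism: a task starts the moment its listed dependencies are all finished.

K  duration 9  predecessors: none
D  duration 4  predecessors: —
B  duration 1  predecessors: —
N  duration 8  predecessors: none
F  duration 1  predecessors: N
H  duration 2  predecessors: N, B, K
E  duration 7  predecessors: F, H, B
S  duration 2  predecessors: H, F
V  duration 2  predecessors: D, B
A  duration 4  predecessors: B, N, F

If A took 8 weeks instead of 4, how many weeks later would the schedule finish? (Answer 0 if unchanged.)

The binding path is K→H→E = 9+2+7 = 18; finish at 18 weeks.
A is off the critical path — its longest chain is 13 weeks, giving 5 of slack.
The critical path is still K→H→E; finish is now 18 weeks.
Change in finish: 18 − 18 = +0 weeks.

0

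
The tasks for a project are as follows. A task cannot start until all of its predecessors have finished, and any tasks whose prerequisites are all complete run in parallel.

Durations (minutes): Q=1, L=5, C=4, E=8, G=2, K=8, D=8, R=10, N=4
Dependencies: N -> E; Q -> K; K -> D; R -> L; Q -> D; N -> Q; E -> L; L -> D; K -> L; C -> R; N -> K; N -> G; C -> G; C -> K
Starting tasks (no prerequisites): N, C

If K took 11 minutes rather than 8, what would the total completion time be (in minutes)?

29

As given, the longest chain is C→R→L→D = 4+10+5+8 = 27, so the finish is 27 minutes.
The longest path through K is only 26 minutes, so K has float 1.
The binding chain switches to N→Q→K→L→D = 4+1+11+5+8 = 29; finish 29 minutes.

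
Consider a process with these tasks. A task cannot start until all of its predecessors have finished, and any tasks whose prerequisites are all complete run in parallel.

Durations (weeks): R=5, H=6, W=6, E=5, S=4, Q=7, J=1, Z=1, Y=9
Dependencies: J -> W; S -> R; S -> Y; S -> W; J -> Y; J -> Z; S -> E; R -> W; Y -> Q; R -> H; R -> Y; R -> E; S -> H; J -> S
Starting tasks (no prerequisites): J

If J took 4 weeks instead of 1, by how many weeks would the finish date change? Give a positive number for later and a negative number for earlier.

3

The binding path is J→S→R→Y→Q = 1+4+5+9+7 = 26; finish at 26 weeks.
Since J is critical, the +3 change carries straight to that chain (now 29 weeks).
That remains the longest chain; total 29 weeks.
Change in finish: 29 − 26 = +3 weeks.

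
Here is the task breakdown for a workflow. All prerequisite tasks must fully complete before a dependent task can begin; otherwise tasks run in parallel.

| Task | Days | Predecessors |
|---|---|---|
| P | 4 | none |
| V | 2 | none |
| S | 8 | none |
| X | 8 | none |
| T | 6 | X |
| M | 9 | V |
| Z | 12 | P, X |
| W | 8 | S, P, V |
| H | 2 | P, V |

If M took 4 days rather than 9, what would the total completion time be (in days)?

20

The binding path is X→Z = 8+12 = 20; finish at 20 days.
M has 9 days of float (longest path through it is 11).
No other chain overtakes it, so the finish is 20 days.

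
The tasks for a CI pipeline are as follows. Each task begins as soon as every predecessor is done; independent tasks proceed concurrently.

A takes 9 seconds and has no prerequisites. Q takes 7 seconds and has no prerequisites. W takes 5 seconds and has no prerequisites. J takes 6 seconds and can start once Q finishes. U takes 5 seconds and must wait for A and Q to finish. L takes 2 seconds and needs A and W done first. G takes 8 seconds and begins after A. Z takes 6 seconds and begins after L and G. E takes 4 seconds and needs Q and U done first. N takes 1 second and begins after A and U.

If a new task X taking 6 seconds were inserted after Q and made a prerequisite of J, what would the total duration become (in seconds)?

Originally the CI pipeline takes 23 seconds.
With X inserted, J now waits for max(Q, X).
New critical path: A→G→Z = 9+8+6 = 23 ⇒ 23 seconds.

23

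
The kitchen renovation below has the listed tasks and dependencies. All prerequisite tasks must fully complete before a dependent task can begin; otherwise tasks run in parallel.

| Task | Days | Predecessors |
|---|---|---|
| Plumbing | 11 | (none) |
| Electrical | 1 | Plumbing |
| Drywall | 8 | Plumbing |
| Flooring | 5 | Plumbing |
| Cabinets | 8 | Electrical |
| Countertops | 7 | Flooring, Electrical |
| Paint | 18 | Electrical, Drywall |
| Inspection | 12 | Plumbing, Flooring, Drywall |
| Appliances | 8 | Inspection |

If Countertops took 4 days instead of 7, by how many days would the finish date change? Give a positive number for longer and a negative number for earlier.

Actual critical path: Plumbing→Drywall→Inspection→Appliances = 11+8+12+8 = 39 ⇒ 39 days.
The longest path through Countertops is only 23 days, so Countertops has float 16.
The critical path is still Plumbing→Drywall→Inspection→Appliances; finish is now 39 days.
Change in finish: 39 − 39 = +0 days.

0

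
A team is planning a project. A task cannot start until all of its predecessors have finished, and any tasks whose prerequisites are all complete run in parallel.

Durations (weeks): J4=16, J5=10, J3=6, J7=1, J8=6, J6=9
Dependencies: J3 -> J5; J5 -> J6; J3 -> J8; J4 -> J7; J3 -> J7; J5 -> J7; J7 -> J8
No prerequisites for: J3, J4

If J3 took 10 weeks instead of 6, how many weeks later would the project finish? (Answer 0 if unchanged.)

As given, the longest chain is J3→J5→J6 = 6+10+9 = 25, so the finish is 25 weeks.
J3 lies on that path, so at 10 weeks the path becomes 29 weeks.
No other chain overtakes it, so the finish is 29 weeks.
Change in finish: 29 − 25 = +4 weeks.

4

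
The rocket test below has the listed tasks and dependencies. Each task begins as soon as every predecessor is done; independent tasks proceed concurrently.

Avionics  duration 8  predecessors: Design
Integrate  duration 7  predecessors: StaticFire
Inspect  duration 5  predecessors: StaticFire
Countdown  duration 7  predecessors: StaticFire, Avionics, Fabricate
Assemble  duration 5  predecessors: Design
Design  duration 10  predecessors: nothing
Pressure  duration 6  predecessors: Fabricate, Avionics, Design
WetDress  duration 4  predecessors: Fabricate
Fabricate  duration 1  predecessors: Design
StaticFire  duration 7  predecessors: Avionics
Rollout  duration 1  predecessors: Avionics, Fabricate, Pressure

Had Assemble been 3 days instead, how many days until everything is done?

The binding path is Design→Avionics→StaticFire→Integrate = 10+8+7+7 = 32; finish at 32 days.
The longest path through Assemble is only 15 days, so Assemble has float 17.
The critical path is still Design→Avionics→StaticFire→Integrate; finish is now 32 days.

32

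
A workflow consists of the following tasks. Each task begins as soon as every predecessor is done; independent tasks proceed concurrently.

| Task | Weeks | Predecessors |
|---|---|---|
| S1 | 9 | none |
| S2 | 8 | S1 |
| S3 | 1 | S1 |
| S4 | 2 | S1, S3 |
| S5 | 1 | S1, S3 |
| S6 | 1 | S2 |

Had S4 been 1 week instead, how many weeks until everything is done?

18

Critical path before the change: S1→S2→S6 = 9+8+1 = 18 giving 18 weeks.
S4 has 6 weeks of float (longest path through it is 12).
That remains the longest chain; total 18 weeks.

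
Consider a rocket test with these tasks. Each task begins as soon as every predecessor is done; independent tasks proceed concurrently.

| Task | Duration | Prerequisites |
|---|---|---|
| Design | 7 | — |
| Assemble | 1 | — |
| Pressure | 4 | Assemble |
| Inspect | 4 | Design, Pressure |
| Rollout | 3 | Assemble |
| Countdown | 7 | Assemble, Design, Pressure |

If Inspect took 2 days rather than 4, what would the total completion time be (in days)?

14

Baseline: Design→Countdown = 7+7 = 14 → 14 days.
Inspect has 3 days of float (longest path through it is 11).
The critical path is still Design→Countdown; finish is now 14 days.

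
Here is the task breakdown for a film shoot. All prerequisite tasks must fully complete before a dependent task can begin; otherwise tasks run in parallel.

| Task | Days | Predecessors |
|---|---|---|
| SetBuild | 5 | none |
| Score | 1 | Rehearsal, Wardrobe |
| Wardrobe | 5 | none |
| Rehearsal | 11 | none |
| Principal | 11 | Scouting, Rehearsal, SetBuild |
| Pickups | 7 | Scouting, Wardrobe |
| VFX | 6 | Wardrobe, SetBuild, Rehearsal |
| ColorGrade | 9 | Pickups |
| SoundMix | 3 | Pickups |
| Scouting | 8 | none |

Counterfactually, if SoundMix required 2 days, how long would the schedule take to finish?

Critical path before the change: Scouting→Pickups→ColorGrade = 8+7+9 = 24 giving 24 days.
SoundMix has 6 days of float (longest path through it is 18).
The critical path is still Scouting→Pickups→ColorGrade; finish is now 24 days.

24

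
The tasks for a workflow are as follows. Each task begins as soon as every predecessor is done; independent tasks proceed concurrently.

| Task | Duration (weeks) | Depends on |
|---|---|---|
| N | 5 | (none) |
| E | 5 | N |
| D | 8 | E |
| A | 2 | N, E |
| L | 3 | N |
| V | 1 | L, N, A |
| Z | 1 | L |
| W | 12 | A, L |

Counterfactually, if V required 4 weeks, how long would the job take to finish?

The binding path is N→E→A→W = 5+5+2+12 = 24; finish at 24 weeks.
The longest path through V is only 13 weeks, so V has float 11.
No other chain overtakes it, so the finish is 24 weeks.

24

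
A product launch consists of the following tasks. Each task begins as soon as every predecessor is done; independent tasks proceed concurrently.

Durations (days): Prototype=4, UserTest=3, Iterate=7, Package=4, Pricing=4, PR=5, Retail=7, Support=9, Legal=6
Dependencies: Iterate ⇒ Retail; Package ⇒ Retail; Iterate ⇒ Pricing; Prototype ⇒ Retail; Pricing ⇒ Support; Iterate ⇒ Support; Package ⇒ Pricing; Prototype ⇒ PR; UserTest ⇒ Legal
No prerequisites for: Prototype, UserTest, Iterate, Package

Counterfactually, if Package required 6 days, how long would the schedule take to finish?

Critical path before the change: Iterate→Pricing→Support = 7+4+9 = 20 giving 20 days.
Package has 3 days of float (longest path through it is 17).
That remains the longest chain; total 20 days.

20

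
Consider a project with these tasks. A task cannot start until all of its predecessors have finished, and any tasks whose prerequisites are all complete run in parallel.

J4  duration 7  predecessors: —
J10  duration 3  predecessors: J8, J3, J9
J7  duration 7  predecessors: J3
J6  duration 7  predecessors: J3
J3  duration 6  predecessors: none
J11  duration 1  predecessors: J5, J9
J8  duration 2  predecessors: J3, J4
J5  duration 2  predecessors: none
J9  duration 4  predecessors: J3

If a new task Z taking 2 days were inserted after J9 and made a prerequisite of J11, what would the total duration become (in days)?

13

Originally the job takes 13 days.
With Z inserted, J11 now waits for max(J5, J9, Z).
New critical path: J3→J6 = 6+7 = 13 ⇒ 13 days.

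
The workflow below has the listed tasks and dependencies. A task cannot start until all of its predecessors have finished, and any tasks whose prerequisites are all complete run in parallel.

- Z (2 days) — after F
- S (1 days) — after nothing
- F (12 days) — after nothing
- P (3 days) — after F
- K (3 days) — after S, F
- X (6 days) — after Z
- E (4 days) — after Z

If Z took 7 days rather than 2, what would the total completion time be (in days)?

25

Baseline: F→Z→X = 12+2+6 = 20 → 20 days.
Since Z is critical, the +5 change carries straight to that chain (now 25 days).
No other chain overtakes it, so the finish is 25 days.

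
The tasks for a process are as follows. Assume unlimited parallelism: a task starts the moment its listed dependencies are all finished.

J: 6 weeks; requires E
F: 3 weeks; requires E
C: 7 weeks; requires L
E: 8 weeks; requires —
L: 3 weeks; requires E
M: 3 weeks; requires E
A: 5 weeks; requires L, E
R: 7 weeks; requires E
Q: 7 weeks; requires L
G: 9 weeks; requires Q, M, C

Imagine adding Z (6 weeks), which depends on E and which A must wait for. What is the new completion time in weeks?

27

Originally the project takes 27 weeks.
With Z inserted, A now waits for max(L, E, Z).
New critical path: E→L→Q→G = 8+3+7+9 = 27 ⇒ 27 weeks.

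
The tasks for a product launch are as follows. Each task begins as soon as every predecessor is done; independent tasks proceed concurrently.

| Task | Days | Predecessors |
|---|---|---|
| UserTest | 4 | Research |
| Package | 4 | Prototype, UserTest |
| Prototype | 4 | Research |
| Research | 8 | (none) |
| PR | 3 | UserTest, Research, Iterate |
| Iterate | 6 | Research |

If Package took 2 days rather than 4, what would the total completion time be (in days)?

Baseline: Research→Iterate→PR = 8+6+3 = 17 → 17 days.
The longest path through Package is only 16 days, so Package has float 1.
That remains the longest chain; total 17 days.

17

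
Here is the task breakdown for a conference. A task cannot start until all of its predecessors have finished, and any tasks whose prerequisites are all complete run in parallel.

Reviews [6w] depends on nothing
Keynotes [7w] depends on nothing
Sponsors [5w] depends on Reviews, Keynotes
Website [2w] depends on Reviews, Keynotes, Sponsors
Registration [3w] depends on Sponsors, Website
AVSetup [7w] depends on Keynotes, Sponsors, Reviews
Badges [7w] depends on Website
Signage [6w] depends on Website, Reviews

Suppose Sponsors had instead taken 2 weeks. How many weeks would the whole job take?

18

The binding path is Keynotes→Sponsors→Website→Badges = 7+5+2+7 = 21; finish at 21 weeks.
Sponsors lies on that path, so at 2 weeks the path becomes 18 weeks.
No other chain overtakes it, so the finish is 18 weeks.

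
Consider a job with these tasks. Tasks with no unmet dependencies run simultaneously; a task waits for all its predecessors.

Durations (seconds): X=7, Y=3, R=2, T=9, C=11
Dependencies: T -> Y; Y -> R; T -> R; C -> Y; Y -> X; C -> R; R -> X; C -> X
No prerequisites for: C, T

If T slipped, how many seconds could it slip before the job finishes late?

The longest chain is C→Y→R→X = 11+3+2+7 = 23; overall finish 23 seconds.
Longest path through T: 21 seconds (earliest finish 9, latest finish 11).
So T can slip 11 − 9 = 2 seconds.

2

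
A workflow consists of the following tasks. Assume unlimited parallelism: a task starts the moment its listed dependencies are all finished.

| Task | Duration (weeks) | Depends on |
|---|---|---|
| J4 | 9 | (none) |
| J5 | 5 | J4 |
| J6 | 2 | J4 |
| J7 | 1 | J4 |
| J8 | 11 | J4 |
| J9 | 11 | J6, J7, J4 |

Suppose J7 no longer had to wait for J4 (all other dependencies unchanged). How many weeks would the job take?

22

With the dependency in place, J4→J6→J9 = 9+2+11 = 22 sets the finish at 22 weeks.
Without J4→J7, J7's earliest start moves from 9 to 0.
New critical path: J4→J6→J9 = 9+2+11 = 22 ⇒ 22 weeks.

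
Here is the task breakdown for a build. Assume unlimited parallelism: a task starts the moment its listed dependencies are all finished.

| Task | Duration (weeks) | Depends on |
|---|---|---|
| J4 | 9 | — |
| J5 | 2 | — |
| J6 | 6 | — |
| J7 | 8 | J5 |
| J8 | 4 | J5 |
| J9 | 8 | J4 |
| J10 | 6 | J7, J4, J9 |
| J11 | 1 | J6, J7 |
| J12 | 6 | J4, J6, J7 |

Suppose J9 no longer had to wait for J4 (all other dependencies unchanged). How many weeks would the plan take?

16

Original critical path: J4→J9→J10 = 9+8+6 = 23 ⇒ 23 weeks.
Without J4→J9, J9's earliest start moves from 9 to 0.
New critical path: J5→J7→J10 = 2+8+6 = 16 ⇒ 16 weeks.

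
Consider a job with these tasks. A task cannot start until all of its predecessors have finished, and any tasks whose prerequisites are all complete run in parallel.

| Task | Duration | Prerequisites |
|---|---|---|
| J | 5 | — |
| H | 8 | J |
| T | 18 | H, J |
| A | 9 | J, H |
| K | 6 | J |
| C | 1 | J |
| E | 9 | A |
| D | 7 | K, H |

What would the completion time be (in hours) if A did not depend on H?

With the dependency in place, J→H→T = 5+8+18 = 31 sets the finish at 31 hours.
Without H→A, A's earliest start moves from 13 to 5.
The longest chain is now J→H→T = 5+8+18 = 31, so the project takes 31 hours.

31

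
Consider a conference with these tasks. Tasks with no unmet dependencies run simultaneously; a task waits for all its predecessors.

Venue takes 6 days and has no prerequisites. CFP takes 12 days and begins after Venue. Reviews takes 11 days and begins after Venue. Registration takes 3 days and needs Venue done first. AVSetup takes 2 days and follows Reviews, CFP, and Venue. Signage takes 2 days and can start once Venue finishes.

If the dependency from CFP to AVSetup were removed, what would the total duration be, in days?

With the dependency in place, Venue→CFP→AVSetup = 6+12+2 = 20 sets the finish at 20 days.
Without CFP→AVSetup, AVSetup's earliest start moves from 18 to 17.
After: Venue→Reviews→AVSetup = 6+11+2 = 19 → 19 days.

19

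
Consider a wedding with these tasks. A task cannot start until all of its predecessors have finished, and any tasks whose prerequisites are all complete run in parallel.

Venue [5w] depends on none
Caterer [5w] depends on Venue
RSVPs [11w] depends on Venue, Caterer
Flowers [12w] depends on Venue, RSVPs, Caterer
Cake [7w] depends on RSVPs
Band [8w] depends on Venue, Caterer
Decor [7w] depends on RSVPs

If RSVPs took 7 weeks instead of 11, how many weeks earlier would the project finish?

As given, the longest chain is Venue→Caterer→RSVPs→Flowers = 5+5+11+12 = 33, so the finish is 33 weeks.
RSVPs lies on that path, so at 7 weeks the path becomes 29 weeks.
The critical path is still Venue→Caterer→RSVPs→Flowers; finish is now 29 weeks.
Change in finish: 29 − 33 = -4 weeks.

4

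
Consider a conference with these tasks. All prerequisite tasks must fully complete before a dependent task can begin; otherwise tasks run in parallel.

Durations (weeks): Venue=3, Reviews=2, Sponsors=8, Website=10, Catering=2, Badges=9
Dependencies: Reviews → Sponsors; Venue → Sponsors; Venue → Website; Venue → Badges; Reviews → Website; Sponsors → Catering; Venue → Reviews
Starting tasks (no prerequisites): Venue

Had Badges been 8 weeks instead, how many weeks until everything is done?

As given, the longest chain is Venue→Reviews→Sponsors→Catering = 3+2+8+2 = 15, so the finish is 15 weeks.
Badges has 3 weeks of float (longest path through it is 12).
That remains the longest chain; total 15 weeks.

15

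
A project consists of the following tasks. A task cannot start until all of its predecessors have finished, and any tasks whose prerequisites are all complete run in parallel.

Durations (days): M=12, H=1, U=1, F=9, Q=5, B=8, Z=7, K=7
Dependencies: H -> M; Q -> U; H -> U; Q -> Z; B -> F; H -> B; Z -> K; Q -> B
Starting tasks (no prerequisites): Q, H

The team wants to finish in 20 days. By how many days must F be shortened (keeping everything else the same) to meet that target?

Current finish: 22 days; target: 20.
F is on every critical path, so each day cut from F cuts the finish by one (this holds down to a finish of 19).
Need 22 − 20 = 2 days off F → F becomes 7 days, finish becomes 20.

2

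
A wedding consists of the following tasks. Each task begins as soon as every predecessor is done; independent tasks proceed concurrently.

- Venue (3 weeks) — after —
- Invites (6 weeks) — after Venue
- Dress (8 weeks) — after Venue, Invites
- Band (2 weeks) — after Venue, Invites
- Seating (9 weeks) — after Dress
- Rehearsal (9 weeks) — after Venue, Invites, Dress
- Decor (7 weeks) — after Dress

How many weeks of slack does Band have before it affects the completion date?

The longest chain is Venue→Invites→Dress→Seating = 3+6+8+9 = 26; overall finish 26 weeks.
Band finishes as early as 11 and must finish by 26.
Float = 26 − 11 = 15.

15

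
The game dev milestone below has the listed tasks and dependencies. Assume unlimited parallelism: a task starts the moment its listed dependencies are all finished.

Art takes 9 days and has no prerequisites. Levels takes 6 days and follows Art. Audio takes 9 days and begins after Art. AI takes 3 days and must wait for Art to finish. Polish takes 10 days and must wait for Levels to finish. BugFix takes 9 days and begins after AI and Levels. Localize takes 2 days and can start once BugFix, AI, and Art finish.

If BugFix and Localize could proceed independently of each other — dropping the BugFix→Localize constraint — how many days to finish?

Before: longest chain Art→Levels→BugFix→Localize = 9+6+9+2 = 26, finish 26.
Without BugFix→Localize, Localize's earliest start moves from 24 to 12.
The longest chain is now Art→Levels→Polish = 9+6+10 = 25, so the game dev milestone takes 25 days.

25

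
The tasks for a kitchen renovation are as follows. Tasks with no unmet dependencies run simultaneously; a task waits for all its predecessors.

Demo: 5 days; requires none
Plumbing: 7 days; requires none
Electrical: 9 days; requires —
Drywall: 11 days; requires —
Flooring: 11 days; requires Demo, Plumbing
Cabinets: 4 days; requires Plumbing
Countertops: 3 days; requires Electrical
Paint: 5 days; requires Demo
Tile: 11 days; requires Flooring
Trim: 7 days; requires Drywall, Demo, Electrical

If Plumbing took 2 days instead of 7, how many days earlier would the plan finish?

2

Baseline: Plumbing→Flooring→Tile = 7+11+11 = 29 → 29 days.
Plumbing is on the critical path; changing it to 2 makes that path 24 days.
Now Demo→Flooring→Tile = 5+11+11 = 27 is longest, so the finish becomes 27 days.
Change in finish: 27 − 29 = -2 days.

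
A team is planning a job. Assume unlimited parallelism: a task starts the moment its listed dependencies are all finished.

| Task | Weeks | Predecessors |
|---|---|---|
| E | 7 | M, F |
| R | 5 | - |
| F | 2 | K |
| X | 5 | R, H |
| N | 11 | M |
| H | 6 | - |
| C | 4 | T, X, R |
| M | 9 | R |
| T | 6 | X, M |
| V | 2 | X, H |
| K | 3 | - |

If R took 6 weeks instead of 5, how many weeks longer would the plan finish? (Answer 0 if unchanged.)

1

Actual critical path: R→M→N = 5+9+11 = 25 ⇒ 25 weeks.
R lies on that path, so at 6 weeks the path becomes 26 weeks.
No other chain overtakes it, so the finish is 26 weeks.
Change in finish: 26 − 25 = +1 weeks.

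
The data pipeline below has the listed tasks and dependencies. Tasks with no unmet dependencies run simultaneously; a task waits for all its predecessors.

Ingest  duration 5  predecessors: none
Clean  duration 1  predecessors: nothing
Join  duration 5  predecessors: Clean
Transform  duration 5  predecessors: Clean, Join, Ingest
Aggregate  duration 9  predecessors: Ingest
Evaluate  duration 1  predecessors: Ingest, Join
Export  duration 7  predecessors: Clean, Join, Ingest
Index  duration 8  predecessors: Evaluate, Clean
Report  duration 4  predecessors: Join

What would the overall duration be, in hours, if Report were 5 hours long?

15

Baseline: Clean→Join→Evaluate→Index = 1+5+1+8 = 15 → 15 hours.
The longest path through Report is only 10 hours, so Report has float 5.
No other chain overtakes it, so the finish is 15 hours.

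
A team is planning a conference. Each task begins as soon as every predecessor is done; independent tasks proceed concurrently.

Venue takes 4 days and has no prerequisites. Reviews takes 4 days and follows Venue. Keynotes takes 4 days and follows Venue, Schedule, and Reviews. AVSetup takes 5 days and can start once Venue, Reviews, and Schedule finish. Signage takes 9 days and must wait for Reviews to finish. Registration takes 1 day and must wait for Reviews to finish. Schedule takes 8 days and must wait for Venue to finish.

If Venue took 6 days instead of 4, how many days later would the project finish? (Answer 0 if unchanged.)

Baseline: Venue→Reviews→Signage = 4+4+9 = 17 → 17 days.
Venue lies on that path, so at 6 days the path becomes 19 days.
The critical path is still Venue→Reviews→Signage; finish is now 19 days.
Change in finish: 19 − 17 = +2 days.

2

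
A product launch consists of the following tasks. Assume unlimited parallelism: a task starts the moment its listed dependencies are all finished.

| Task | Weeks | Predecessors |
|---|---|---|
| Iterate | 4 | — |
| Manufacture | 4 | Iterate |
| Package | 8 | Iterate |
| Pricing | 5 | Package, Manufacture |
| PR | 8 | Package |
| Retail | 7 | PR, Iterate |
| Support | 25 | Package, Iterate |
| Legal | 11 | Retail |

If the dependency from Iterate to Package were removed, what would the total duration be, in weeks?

34

With the dependency in place, Iterate→Package→PR→Retail→Legal = 4+8+8+7+11 = 38 sets the finish at 38 weeks.
Without Iterate→Package, Package's earliest start moves from 4 to 0.
The longest chain is now Package→PR→Retail→Legal = 8+8+7+11 = 34, so the schedule takes 34 weeks.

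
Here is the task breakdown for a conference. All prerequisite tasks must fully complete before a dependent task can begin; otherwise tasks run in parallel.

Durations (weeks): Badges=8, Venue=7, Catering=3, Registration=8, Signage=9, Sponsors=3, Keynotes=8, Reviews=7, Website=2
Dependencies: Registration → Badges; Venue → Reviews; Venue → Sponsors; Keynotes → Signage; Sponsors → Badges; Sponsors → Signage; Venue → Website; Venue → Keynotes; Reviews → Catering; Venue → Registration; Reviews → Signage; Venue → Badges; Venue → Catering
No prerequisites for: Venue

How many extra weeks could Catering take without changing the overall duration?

7

Critical path: Venue→Keynotes→Signage = 7+8+9 = 24, so the finish is 24 weeks.
The longest chain containing Catering totals 17 weeks.
Slack of Catering = 21 − 14 = 7 weeks.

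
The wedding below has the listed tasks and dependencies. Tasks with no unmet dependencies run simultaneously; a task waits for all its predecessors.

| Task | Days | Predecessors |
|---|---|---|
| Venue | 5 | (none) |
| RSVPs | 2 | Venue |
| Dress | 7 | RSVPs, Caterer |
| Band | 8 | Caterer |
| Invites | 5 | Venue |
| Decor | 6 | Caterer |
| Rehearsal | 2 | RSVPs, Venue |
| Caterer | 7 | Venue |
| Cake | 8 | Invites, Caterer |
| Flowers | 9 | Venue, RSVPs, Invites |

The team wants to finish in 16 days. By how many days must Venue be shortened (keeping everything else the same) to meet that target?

Current finish: 20 days; target: 16.
Venue is on every critical path, so each day cut from Venue cuts the finish by one (this holds down to a finish of 16).
Need 20 − 16 = 4 days off Venue → Venue becomes 1 day, finish becomes 16.

4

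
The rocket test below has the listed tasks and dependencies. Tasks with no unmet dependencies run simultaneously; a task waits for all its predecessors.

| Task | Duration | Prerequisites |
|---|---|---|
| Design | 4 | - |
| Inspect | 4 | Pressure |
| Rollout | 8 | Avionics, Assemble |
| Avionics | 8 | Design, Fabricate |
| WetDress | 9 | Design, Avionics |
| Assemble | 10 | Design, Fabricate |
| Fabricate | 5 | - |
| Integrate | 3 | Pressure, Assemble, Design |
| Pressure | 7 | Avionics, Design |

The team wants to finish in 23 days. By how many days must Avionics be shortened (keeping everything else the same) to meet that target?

Current finish: 24 days; target: 23.
Avionics is on every critical path, so each day cut from Avionics cuts the finish by one (this holds down to a finish of 23).
Need 24 − 23 = 1 day off Avionics → Avionics becomes 7 days, finish becomes 23.

1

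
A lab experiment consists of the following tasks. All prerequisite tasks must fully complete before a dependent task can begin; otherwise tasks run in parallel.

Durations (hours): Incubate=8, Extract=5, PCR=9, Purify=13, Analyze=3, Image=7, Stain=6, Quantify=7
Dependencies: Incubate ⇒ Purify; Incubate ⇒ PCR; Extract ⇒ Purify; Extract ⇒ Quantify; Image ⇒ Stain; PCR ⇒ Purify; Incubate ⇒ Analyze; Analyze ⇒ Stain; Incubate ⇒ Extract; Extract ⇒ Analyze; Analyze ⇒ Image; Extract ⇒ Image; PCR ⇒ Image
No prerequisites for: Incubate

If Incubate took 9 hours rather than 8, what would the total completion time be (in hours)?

31

Actual critical path: Incubate→PCR→Purify = 8+9+13 = 30 ⇒ 30 hours.
Incubate lies on that path, so at 9 hours the path becomes 31 hours.
No other chain overtakes it, so the finish is 31 hours.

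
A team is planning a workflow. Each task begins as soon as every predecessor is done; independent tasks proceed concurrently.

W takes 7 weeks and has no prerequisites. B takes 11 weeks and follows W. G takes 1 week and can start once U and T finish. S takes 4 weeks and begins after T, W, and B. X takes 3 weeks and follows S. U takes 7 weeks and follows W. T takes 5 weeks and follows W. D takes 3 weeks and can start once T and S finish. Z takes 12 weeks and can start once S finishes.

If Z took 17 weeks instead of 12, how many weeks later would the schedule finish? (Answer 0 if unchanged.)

5

The binding path is W→B→S→Z = 7+11+4+12 = 34; finish at 34 weeks.
Since Z is critical, the +5 change carries straight to that chain (now 39 weeks).
That remains the longest chain; total 39 weeks.
Change in finish: 39 − 34 = +5 weeks.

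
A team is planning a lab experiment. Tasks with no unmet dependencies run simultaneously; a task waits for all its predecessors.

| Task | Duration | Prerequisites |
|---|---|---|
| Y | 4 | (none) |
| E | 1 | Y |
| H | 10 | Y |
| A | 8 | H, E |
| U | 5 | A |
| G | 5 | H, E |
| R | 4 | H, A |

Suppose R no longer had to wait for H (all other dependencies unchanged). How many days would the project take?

With the dependency in place, Y→H→A→U = 4+10+8+5 = 27 sets the finish at 27 days.
Dropping H→R doesn't change R's earliest start (22); another predecessor still binds.
New critical path: Y→H→A→U = 4+10+8+5 = 27 ⇒ 27 days.

27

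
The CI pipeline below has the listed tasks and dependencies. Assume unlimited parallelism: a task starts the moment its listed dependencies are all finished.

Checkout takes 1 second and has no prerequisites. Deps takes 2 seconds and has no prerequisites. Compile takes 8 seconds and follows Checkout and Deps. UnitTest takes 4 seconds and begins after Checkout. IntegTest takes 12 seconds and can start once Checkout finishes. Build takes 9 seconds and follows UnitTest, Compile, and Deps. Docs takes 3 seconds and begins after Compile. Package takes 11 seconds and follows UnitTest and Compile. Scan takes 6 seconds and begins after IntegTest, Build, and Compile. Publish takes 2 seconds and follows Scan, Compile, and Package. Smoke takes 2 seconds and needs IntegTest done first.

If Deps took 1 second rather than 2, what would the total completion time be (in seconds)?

26

Critical path before the change: Deps→Compile→Build→Scan→Publish = 2+8+9+6+2 = 27 giving 27 seconds.
Deps is on the critical path; changing it to 1 makes that path 26 seconds.
The binding chain switches to Checkout→Compile→Build→Scan→Publish = 1+8+9+6+2 = 26; finish 26 seconds.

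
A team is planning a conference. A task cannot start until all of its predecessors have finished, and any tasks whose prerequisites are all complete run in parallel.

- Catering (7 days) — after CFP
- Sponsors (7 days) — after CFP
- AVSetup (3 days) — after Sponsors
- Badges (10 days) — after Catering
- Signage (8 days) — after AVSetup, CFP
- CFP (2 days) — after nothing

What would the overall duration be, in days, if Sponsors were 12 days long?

25

Baseline: CFP→Sponsors→AVSetup→Signage = 2+7+3+8 = 20 → 20 days.
Sponsors is on the critical path; changing it to 12 makes that path 25 days.
No other chain overtakes it, so the finish is 25 days.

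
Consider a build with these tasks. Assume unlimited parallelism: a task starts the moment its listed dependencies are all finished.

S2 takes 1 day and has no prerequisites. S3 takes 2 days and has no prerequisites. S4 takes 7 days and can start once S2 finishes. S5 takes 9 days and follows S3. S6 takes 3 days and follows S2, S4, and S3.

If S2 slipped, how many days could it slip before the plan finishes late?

0

S2→S4→S6 = 1+7+3 = 11 sets the makespan at 11 days.
Longest path through S2: 11 days (earliest finish 1, latest finish 1).
Float = 11 − 11 = 0.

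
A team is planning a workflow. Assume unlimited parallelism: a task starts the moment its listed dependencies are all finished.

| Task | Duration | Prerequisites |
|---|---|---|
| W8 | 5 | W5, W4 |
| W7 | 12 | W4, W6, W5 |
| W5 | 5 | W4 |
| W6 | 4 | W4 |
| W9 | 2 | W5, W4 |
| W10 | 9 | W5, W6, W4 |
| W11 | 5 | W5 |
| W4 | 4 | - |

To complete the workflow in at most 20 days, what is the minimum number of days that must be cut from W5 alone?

1

Current finish: 21 days; target: 20.
W5 is on every critical path, so each day cut from W5 cuts the finish by one (this holds down to a finish of 20).
Need 21 − 20 = 1 day off W5 → W5 becomes 4 days, finish becomes 20.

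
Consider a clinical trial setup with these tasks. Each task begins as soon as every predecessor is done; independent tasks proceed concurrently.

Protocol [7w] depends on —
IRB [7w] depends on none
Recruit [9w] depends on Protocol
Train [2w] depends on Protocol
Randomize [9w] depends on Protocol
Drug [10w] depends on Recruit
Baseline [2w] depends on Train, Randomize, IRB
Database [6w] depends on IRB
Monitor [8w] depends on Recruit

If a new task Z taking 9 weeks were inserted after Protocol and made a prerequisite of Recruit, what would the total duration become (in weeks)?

35

Originally the plan takes 26 weeks.
With Z inserted, Recruit now waits for max(Protocol, Z).
New critical path: Protocol→Z→Recruit→Drug = 7+9+9+10 = 35 ⇒ 35 weeks.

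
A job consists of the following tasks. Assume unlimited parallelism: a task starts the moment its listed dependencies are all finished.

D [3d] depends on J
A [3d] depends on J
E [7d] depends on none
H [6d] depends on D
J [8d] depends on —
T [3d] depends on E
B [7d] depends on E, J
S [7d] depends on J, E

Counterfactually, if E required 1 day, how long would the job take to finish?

17

As given, the longest chain is J→D→H = 8+3+6 = 17, so the finish is 17 days.
E is off the critical path — its longest chain is 14 days, giving 3 of slack.
That remains the longest chain; total 17 days.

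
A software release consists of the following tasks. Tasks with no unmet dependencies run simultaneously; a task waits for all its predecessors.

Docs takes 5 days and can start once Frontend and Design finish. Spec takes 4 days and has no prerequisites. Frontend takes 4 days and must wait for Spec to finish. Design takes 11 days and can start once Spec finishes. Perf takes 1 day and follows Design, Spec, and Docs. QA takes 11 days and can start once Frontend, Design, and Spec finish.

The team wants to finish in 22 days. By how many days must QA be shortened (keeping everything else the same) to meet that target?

4

Current finish: 26 days; target: 22.
QA is on every critical path, so each day cut from QA cuts the finish by one (this holds down to a finish of 21).
Need 26 − 22 = 4 days off QA → QA becomes 7 days, finish becomes 22.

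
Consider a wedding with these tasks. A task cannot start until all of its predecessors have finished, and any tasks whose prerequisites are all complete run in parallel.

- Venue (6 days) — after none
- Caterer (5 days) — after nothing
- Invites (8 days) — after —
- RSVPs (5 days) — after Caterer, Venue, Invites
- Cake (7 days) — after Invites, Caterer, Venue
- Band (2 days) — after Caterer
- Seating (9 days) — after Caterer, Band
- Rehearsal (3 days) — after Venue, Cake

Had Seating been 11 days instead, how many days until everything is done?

18

Baseline: Invites→Cake→Rehearsal = 8+7+3 = 18 → 18 days.
Seating has 2 days of float (longest path through it is 16).
The binding chain switches to Caterer→Band→Seating = 5+2+11 = 18; finish 18 days.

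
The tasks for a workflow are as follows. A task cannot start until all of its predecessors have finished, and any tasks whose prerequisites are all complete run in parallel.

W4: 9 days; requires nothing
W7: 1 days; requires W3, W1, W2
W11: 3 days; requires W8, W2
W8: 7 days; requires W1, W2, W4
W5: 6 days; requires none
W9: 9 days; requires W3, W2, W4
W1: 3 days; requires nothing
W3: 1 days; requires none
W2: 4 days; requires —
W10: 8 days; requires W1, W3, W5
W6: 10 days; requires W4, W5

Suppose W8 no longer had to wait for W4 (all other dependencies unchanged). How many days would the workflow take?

With the dependency in place, W4→W6 = 9+10 = 19 sets the finish at 19 days.
Without W4→W8, W8's earliest start moves from 9 to 4.
The longest chain is now W4→W6 = 9+10 = 19, so the workflow takes 19 days.

19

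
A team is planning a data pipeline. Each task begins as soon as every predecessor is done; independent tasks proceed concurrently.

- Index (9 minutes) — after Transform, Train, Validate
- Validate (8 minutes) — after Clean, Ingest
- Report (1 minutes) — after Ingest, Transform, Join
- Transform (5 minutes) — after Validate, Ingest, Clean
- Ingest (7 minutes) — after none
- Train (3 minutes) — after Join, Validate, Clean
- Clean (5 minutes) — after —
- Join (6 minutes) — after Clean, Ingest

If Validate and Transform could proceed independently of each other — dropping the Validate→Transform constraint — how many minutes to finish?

27

With the dependency in place, Ingest→Validate→Transform→Index = 7+8+5+9 = 29 sets the finish at 29 minutes.
Without Validate→Transform, Transform's earliest start moves from 15 to 7.
The longest chain is now Ingest→Validate→Train→Index = 7+8+3+9 = 27, so the data pipeline takes 27 minutes.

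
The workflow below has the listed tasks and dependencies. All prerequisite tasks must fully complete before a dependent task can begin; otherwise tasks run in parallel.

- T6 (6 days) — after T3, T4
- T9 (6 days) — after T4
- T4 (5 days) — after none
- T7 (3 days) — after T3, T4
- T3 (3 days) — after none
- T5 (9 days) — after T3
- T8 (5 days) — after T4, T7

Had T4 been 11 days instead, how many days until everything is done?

Critical path before the change: T4→T7→T8 = 5+3+5 = 13 giving 13 days.
T4 is on the critical path; changing it to 11 makes that path 19 days.
The critical path is still T4→T7→T8; finish is now 19 days.

19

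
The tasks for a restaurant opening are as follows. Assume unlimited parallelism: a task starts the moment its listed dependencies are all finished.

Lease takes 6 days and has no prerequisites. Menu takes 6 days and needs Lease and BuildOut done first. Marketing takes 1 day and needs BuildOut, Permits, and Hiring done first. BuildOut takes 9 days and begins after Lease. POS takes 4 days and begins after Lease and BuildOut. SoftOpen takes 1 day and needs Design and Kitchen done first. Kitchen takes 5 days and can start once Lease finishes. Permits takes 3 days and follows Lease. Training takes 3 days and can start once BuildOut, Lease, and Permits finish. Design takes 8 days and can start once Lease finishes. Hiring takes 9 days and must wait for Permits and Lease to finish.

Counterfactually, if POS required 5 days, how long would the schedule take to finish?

Critical path before the change: Lease→BuildOut→Menu = 6+9+6 = 21 giving 21 days.
POS is off the critical path — its longest chain is 19 days, giving 2 of slack.
That remains the longest chain; total 21 days.

21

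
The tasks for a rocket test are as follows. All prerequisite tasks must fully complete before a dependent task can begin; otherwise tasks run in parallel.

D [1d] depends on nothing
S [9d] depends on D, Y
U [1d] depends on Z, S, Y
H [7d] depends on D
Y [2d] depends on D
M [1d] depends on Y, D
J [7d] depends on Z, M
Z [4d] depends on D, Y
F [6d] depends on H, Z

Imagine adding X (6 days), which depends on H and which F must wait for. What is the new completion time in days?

Originally the schedule takes 14 days.
With X inserted, F now waits for max(H, Z, X).
New critical path: D→H→X→F = 1+7+6+6 = 20 ⇒ 20 days.

20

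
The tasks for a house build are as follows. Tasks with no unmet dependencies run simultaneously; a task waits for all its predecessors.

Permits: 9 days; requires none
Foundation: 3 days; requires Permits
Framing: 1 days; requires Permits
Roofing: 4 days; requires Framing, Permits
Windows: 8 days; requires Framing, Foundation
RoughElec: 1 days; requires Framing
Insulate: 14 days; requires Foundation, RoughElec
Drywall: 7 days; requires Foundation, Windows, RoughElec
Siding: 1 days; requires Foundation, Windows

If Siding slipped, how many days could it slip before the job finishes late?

6

The longest chain is Permits→Foundation→Windows→Drywall = 9+3+8+7 = 27; overall finish 27 days.
Longest path through Siding: 21 days (earliest finish 21, latest finish 27).
Float = 27 − 21 = 6.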